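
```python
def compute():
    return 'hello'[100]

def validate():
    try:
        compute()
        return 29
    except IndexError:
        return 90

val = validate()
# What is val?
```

Step-by-step execution trace:
1. `validate()` calls `compute()`.
2. `compute()` evaluates `'hello'[100]`, which raises IndexError; it propagates to the caller.
3. `return 29` is not reached.
4. `except IndexError` in validate matches → returns 90.
5. val = 90.
Result: 90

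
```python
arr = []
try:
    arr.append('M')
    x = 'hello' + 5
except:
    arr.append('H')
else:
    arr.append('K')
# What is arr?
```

Step-by-step execution trace:
1. try: `arr.append('M')` → arr = ['M'].
2. `x = 'hello' + 5` raises TypeError.
3. bare `except` matches → `arr.append('H')` → arr = ['M', 'H'].
4. `else` is skipped (an exception was raised).
Result: ['M', 'H']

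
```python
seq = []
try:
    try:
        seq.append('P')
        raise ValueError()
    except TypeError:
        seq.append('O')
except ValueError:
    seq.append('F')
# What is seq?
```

Step-by-step execution trace:
1. Inner try: `seq.append('P')` → seq = ['P'].
2. `raise ValueError()` raises ValueError.
3. Inner `except TypeError` does not match ValueError; exception propagates to outer try.
4. Outer `except ValueError` matches → `seq.append('F')` → seq = ['P', 'F'].
Result: ['P', 'F']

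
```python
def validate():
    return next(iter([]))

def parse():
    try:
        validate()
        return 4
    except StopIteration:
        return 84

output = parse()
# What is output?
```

Step-by-step execution trace:
1. `parse()` calls `validate()`.
2. `validate()` evaluates `next(iter([]))`, which raises StopIteration; it propagates to the caller.
3. `return 4` is not reached.
4. `except StopIteration` in parse matches → returns 84.
5. output = 84.
Result: 84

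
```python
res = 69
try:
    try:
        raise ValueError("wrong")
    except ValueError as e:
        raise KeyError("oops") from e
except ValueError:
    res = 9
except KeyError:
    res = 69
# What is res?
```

Step-by-step execution trace:
1. Inner try raises ValueError; inner `except ValueError as e` catches it.
2. `raise KeyError(...) from e` raises KeyError (ValueError is attached as __cause__, but only KeyError is active).
3. Outer `except ValueError` does not match KeyError; skipped.
4. Outer `except KeyError` matches → res = 69.
Result: 69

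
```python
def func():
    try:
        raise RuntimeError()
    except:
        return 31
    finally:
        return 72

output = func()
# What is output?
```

Step-by-step execution trace:
1. `func()` enters try: `raise RuntimeError()` raises RuntimeError.
2. bare `except` matches → `return 31` sets pending return value 31.
3. Before returning, `finally: return 72` runs and overrides the pending return.
4. func() returns 72 → output = 72.
Result: 72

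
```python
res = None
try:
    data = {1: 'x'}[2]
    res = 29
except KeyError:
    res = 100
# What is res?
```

Step-by-step execution trace:
1. `data = {1: 'x'}[2]` raises KeyError.
2. `res = 29` is not reached.
3. `except KeyError` matches → res = 100.
Result: 100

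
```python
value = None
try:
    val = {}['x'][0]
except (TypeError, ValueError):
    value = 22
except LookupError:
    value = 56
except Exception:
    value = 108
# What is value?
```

Step-by-step execution trace:
1. `val = {}['x'][0]` raises KeyError.
2. `except (TypeError, ValueError)` does not match KeyError; skipped.
3. `except LookupError` matches (KeyError is a subclass of LookupError) → value = 56.
4. `except Exception` is not reached.
Result: 56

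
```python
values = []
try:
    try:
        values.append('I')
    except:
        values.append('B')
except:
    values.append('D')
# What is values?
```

Step-by-step execution trace:
1. Inner try: `values.append('I')` → values = ['I']. No exception raised.
2. Inner `except` is skipped.
3. Inner try completes normally; outer `except` is skipped.
Result: ['I']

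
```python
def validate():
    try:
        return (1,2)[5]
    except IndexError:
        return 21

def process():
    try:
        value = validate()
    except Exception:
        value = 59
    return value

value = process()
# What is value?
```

Step-by-step execution trace:
1. `process()` calls `validate()`.
2. In validate: `(1,2)[5]` raises IndexError; `except IndexError` catches it → returns 21.
3. In process: `value = validate()` → value = 21. No exception reaches process.
4. `except Exception` is skipped; process returns 21.
5. value = 21.
Result: 21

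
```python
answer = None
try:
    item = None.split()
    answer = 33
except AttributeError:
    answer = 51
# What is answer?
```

Step-by-step execution trace:
1. `item = None.split()` raises AttributeError.
2. `answer = 33` is not reached.
3. `except AttributeError` matches → answer = 51.
Result: 51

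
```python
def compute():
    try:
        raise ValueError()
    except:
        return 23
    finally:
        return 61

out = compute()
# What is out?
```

Step-by-step execution trace:
1. `compute()` enters try: `raise ValueError()` raises ValueError.
2. bare `except` matches → `return 23` sets pending return value 23.
3. Before returning, `finally: return 61` runs and overrides the pending return.
4. compute() returns 61 → out = 61.
Result: 61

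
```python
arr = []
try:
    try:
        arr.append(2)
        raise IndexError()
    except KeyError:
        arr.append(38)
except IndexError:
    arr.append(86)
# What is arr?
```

Step-by-step execution trace:
1. Inner try: `arr.append(2)` → arr = [2].
2. `raise IndexError()` raises IndexError.
3. Inner `except KeyError` does not match IndexError; exception propagates to outer try.
4. Outer `except IndexError` matches → `arr.append(86)` → arr = [2, 86].
Result: [2, 86]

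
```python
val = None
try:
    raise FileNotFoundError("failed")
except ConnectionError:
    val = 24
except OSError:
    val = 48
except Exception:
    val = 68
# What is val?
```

Step-by-step execution trace:
1. `raise FileNotFoundError(...)` raises FileNotFoundError.
2. `except ConnectionError` does not match (FileNotFoundError is not a subclass of ConnectionError); skipped.
3. `except OSError` matches (FileNotFoundError is a subclass of OSError) → val = 48.
4. `except Exception` is not reached.
Result: 48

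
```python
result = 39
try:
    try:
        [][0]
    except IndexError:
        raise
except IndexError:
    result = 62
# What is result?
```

Step-by-step execution trace:
1. Inner try: `[][0]` raises IndexError.
2. Inner `except IndexError` matches; bare `raise` re-raises the same IndexError.
3. Outer `except IndexError` matches → result = 62.
Result: 62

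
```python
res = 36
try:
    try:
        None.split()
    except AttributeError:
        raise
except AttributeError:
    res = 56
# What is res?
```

Step-by-step execution trace:
1. Inner try: `None.split()` raises AttributeError.
2. Inner `except AttributeError` matches; bare `raise` re-raises the same AttributeError.
3. Outer `except AttributeError` matches → res = 56.
Result: 56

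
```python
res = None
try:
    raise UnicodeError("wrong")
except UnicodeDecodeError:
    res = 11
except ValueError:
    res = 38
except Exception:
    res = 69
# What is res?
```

Step-by-step execution trace:
1. `raise UnicodeError(...)` raises UnicodeError.
2. `except UnicodeDecodeError` does not match (UnicodeError is not a subclass of UnicodeDecodeError); skipped.
3. `except ValueError` matches (UnicodeError is a subclass of ValueError) → res = 38.
4. `except Exception` is not reached.
Result: 38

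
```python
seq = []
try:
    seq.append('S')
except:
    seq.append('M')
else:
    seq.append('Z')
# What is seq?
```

Step-by-step execution trace:
1. try: `seq.append('S')` → seq = ['S']. No exception raised.
2. `except` is skipped.
3. `else` runs (try completed without exception): `seq.append('Z')` → seq = ['S', 'Z'].
Result: ['S', 'Z']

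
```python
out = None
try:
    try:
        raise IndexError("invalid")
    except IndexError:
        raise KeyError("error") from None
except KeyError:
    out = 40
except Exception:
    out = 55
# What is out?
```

Step-by-step execution trace:
1. Inner try raises IndexError; inner `except IndexError` catches it.
2. `raise KeyError(...) from None` raises KeyError (from None suppresses __context__, but the active exception is still KeyError).
3. Outer `except KeyError` matches → out = 40.
4. `except Exception` is not reached.
Result: 40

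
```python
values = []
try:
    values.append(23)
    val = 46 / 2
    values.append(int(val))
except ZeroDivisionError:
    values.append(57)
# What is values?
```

Step-by-step execution trace:
1. try: `values.append(23)` → values = [23].
2. `val = 46 / 2` → val = 23.0. No exception raised.
3. `values.append(int(val))` → values = [23, 23].
4. `except ZeroDivisionError` is skipped (no exception was raised).
Result: [23, 23]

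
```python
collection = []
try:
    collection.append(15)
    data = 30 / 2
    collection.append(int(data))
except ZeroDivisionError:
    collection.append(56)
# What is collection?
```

Step-by-step execution trace:
1. try: `collection.append(15)` → collection = [15].
2. `data = 30 / 2` → data = 15.0. No exception raised.
3. `collection.append(int(data))` → collection = [15, 15].
4. `except ZeroDivisionError` is skipped (no exception was raised).
Result: [15, 15]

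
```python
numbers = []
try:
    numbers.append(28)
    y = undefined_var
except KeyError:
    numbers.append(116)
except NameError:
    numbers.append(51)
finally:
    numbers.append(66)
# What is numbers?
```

Step-by-step execution trace:
1. try: `numbers.append(28)` → numbers = [28].
2. `y = undefined_var` raises NameError.
3. `except KeyError` does not match NameError; skipped.
4. `except NameError` matches → `numbers.append(51)` → numbers = [28, 51].
5. finally always runs: `numbers.append(66)` → numbers = [28, 51, 66].
Result: [28, 51, 66]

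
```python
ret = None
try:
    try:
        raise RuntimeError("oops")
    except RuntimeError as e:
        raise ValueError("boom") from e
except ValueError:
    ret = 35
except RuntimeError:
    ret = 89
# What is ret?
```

Step-by-step execution trace:
1. Inner try raises RuntimeError; inner `except RuntimeError as e` catches it.
2. `raise ValueError(...) from e` raises ValueError (RuntimeError is attached as __cause__, but only ValueError is active).
3. Outer `except ValueError` matches → ret = 35.
4. `except RuntimeError` is not reached.
Result: 35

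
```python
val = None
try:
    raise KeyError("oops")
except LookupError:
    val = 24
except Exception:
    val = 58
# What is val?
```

Step-by-step execution trace:
1. `raise KeyError(...)` raises KeyError.
2. `except LookupError` matches (KeyError is a subclass of LookupError) → val = 24.
3. `except Exception` is not reached.
Result: 24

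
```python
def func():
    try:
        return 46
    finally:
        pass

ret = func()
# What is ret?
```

Step-by-step execution trace:
1. `func()` enters try: `return 46` sets pending return value 46.
2. Before returning, `finally: pass` runs (no effect).
3. func() returns 46 → ret = 46.
Result: 46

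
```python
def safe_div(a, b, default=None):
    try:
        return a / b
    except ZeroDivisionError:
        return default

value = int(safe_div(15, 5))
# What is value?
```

Step-by-step execution trace:
1. `safe_div(15, 5)` enters try: `return 15 / 5` → returns 3.0. No exception raised.
2. `except ZeroDivisionError` is skipped.
3. `int(3.0)` → 3 → value = 3.
Result: 3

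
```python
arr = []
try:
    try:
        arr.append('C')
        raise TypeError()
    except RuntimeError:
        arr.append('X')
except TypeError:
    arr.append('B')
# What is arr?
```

Step-by-step execution trace:
1. Inner try: `arr.append('C')` → arr = ['C'].
2. `raise TypeError()` raises TypeError.
3. Inner `except RuntimeError` does not match TypeError; exception propagates to outer try.
4. Outer `except TypeError` matches → `arr.append('B')` → arr = ['C', 'B'].
Result: ['C', 'B']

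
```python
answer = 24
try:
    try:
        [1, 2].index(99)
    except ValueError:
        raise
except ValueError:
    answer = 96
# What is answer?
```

Step-by-step execution trace:
1. Inner try: `[1, 2].index(99)` raises ValueError.
2. Inner `except ValueError` matches; bare `raise` re-raises the same ValueError.
3. Outer `except ValueError` matches → answer = 96.
Result: 96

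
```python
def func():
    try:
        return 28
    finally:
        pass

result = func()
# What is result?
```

Step-by-step execution trace:
1. `func()` enters try: `return 28` sets pending return value 28.
2. Before returning, `finally: pass` runs (no effect).
3. func() returns 28 → result = 28.
Result: 28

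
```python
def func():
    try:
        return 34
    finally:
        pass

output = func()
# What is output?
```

Step-by-step execution trace:
1. `func()` enters try: `return 34` sets pending return value 34.
2. Before returning, `finally: pass` runs (no effect).
3. func() returns 34 → output = 34.
Result: 34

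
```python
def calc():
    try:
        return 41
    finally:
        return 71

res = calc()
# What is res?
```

Step-by-step execution trace:
1. `calc()` enters try: `return 41` sets pending return value 41.
2. Before returning, `finally: return 71` runs and overrides the pending return.
3. calc() returns 71 → res = 71.
Result: 71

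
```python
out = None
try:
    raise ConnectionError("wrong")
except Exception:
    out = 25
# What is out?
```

Step-by-step execution trace:
1. `raise ConnectionError(...)` raises ConnectionError.
2. `except Exception` matches (ConnectionError is a subclass of Exception) → out = 25.
Result: 25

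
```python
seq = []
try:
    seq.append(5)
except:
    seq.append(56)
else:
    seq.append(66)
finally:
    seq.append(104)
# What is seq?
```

Step-by-step execution trace:
1. try: `seq.append(5)` → seq = [5]. No exception raised.
2. `except` is skipped.
3. `else` runs: `seq.append(66)` → seq = [5, 66].
4. `finally` always runs: `seq.append(104)` → seq = [5, 66, 104].
Result: [5, 66, 104]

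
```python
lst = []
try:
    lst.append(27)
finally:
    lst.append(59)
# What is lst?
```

Step-by-step execution trace:
1. try: `lst.append(27)` → lst = [27].
2. The try body completes without raising.
3. finally always runs: `lst.append(59)` → lst = [27, 59].
Result: [27, 59]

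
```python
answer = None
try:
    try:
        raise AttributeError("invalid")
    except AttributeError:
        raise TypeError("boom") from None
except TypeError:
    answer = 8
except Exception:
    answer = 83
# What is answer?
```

Step-by-step execution trace:
1. Inner try raises AttributeError; inner `except AttributeError` catches it.
2. `raise TypeError(...) from None` raises TypeError (from None suppresses __context__, but the active exception is still TypeError).
3. Outer `except TypeError` matches → answer = 8.
4. `except Exception` is not reached.
Result: 8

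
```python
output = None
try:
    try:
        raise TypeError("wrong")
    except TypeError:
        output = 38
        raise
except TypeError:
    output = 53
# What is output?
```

Step-by-step execution trace:
1. Inner try: `raise TypeError("wrong")` raises TypeError.
2. Inner `except TypeError` matches → output = 38.
3. bare `raise` re-raises the same TypeError.
4. Outer `except TypeError` matches → output = 53.
Result: 53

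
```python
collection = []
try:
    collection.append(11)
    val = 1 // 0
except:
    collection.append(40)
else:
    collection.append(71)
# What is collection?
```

Step-by-step execution trace:
1. try: `collection.append(11)` → collection = [11].
2. `val = 1 // 0` raises ZeroDivisionError.
3. bare `except` matches → `collection.append(40)` → collection = [11, 40].
4. `else` is skipped (an exception was raised).
Result: [11, 40]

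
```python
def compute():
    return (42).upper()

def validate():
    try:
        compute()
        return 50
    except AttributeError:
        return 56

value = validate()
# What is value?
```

Step-by-step execution trace:
1. `validate()` calls `compute()`.
2. `compute()` evaluates `(42).upper()`, which raises AttributeError; it propagates to the caller.
3. `return 50` is not reached.
4. `except AttributeError` in validate matches → returns 56.
5. value = 56.
Result: 56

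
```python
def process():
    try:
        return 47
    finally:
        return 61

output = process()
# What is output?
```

Step-by-step execution trace:
1. `process()` enters try: `return 47` sets pending return value 47.
2. Before returning, `finally: return 61` runs and overrides the pending return.
3. process() returns 61 → output = 61.
Result: 61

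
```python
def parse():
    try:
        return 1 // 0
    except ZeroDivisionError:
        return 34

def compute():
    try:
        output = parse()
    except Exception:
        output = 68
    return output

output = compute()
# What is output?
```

Step-by-step execution trace:
1. `compute()` calls `parse()`.
2. In parse: `1 // 0` raises ZeroDivisionError; `except ZeroDivisionError` catches it → returns 34.
3. In compute: `output = parse()` → output = 34. No exception reaches compute.
4. `except Exception` is skipped; compute returns 34.
5. output = 34.
Result: 34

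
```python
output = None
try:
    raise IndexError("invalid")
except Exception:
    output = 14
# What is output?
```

Step-by-step execution trace:
1. `raise IndexError(...)` raises IndexError.
2. `except Exception` matches (IndexError is a subclass of Exception) → output = 14.
Result: 14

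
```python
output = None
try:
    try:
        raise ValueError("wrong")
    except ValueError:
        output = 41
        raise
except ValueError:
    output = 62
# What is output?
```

Step-by-step execution trace:
1. Inner try: `raise ValueError("wrong")` raises ValueError.
2. Inner `except ValueError` matches → output = 41.
3. bare `raise` re-raises the same ValueError.
4. Outer `except ValueError` matches → output = 62.
Result: 62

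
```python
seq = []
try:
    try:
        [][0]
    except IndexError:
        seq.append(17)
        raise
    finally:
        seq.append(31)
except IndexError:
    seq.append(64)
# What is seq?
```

Step-by-step execution trace:
1. Inner try: `[][0]` raises IndexError.
2. Inner `except IndexError` matches → `seq.append(17)` → seq = [17].
3. bare `raise` re-raises IndexError.
4. Inner `finally` runs during unwinding: `seq.append(31)` → seq = [17, 31].
5. Outer `except IndexError` matches → `seq.append(64)` → seq = [17, 31, 64].
Result: [17, 31, 64]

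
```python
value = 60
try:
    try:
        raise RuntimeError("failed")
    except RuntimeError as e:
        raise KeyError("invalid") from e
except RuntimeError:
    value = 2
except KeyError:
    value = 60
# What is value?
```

Step-by-step execution trace:
1. Inner try raises RuntimeError; inner `except RuntimeError as e` catches it.
2. `raise KeyError(...) from e` raises KeyError (RuntimeError is attached as __cause__, but only KeyError is active).
3. Outer `except RuntimeError` does not match KeyError; skipped.
4. Outer `except KeyError` matches → value = 60.
Result: 60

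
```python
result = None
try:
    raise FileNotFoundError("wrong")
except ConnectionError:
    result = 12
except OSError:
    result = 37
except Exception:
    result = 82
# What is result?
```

Step-by-step execution trace:
1. `raise FileNotFoundError(...)` raises FileNotFoundError.
2. `except ConnectionError` does not match (FileNotFoundError is not a subclass of ConnectionError); skipped.
3. `except OSError` matches (FileNotFoundError is a subclass of OSError) → result = 37.
4. `except Exception` is not reached.
Result: 37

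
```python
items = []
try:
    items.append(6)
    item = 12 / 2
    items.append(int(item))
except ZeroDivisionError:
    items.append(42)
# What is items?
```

Step-by-step execution trace:
1. try: `items.append(6)` → items = [6].
2. `item = 12 / 2` → item = 6.0. No exception raised.
3. `items.append(int(item))` → items = [6, 6].
4. `except ZeroDivisionError` is skipped (no exception was raised).
Result: [6, 6]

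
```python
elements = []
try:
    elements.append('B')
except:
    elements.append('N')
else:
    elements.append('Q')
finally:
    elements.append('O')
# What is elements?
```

Step-by-step execution trace:
1. try: `elements.append('B')` → elements = ['B']. No exception raised.
2. `except` is skipped.
3. `else` runs: `elements.append('Q')` → elements = ['B', 'Q'].
4. `finally` always runs: `elements.append('O')` → elements = ['B', 'Q', 'O'].
Result: ['B', 'Q', 'O']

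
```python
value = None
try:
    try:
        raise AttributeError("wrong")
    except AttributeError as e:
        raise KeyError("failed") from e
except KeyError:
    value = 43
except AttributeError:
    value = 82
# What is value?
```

Step-by-step execution trace:
1. Inner try raises AttributeError; inner `except AttributeError as e` catches it.
2. `raise KeyError(...) from e` raises KeyError (AttributeError is attached as __cause__, but only KeyError is active).
3. Outer `except KeyError` matches → value = 43.
4. `except AttributeError` is not reached.
Result: 43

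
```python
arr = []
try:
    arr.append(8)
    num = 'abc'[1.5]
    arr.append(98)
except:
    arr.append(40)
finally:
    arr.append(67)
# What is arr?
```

Step-by-step execution trace:
1. try: `arr.append(8)` → arr = [8].
2. `num = 'abc'[1.5]` raises TypeError; `arr.append(98)` is not reached.
3. bare `except` matches → `arr.append(40)` → arr = [8, 40].
4. finally always runs: `arr.append(67)` → arr = [8, 40, 67].
Result: [8, 40, 67]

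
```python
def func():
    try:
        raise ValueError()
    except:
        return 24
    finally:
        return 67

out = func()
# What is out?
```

Step-by-step execution trace:
1. `func()` enters try: `raise ValueError()` raises ValueError.
2. bare `except` matches → `return 24` sets pending return value 24.
3. Before returning, `finally: return 67` runs and overrides the pending return.
4. func() returns 67 → out = 67.
Result: 67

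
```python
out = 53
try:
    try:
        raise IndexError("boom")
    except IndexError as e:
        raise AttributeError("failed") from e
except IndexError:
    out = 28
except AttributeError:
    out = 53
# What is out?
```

Step-by-step execution trace:
1. Inner try raises IndexError; inner `except IndexError as e` catches it.
2. `raise AttributeError(...) from e` raises AttributeError (IndexError is attached as __cause__, but only AttributeError is active).
3. Outer `except IndexError` does not match AttributeError; skipped.
4. Outer `except AttributeError` matches → out = 53.
Result: 53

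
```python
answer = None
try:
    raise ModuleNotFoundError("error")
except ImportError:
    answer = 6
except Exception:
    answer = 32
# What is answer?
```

Step-by-step execution trace:
1. `raise ModuleNotFoundError(...)` raises ModuleNotFoundError.
2. `except ImportError` matches (ModuleNotFoundError is a subclass of ImportError) → answer = 6.
3. `except Exception` is not reached.
Result: 6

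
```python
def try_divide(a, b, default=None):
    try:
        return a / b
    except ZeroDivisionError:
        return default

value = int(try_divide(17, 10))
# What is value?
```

Step-by-step execution trace:
1. `try_divide(17, 10)` enters try: `return 17 / 10` → returns 1.7. No exception raised.
2. `except ZeroDivisionError` is skipped.
3. `int(1.7)` → 1 → value = 1.
Result: 1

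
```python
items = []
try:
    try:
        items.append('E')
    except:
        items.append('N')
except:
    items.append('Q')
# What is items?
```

Step-by-step execution trace:
1. Inner try: `items.append('E')` → items = ['E']. No exception raised.
2. Inner `except` is skipped.
3. Inner try completes normally; outer `except` is skipped.
Result: ['E']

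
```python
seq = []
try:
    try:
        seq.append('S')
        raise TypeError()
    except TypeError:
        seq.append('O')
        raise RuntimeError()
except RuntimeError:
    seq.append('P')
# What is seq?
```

Step-by-step execution trace:
1. Inner try: `seq.append('S')` → seq = ['S'].
2. `raise TypeError()` raises TypeError.
3. Inner `except TypeError` matches → `seq.append('O')` → seq = ['S', 'O'].
4. `raise RuntimeError()` raises RuntimeError; propagates to outer try.
5. Outer `except RuntimeError` matches → `seq.append('P')` → seq = ['S', 'O', 'P'].
Result: ['S', 'O', 'P']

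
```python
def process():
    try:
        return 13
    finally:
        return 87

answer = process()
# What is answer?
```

Step-by-step execution trace:
1. `process()` enters try: `return 13` sets pending return value 13.
2. Before returning, `finally: return 87` runs and overrides the pending return.
3. process() returns 87 → answer = 87.
Result: 87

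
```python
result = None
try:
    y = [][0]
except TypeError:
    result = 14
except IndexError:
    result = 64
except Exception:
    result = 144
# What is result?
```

Step-by-step execution trace:
1. `y = [][0]` raises IndexError.
2. `except TypeError` does not match IndexError; skipped.
3. `except IndexError` matches → result = 64.
4. Remaining except clauses are skipped.
Result: 64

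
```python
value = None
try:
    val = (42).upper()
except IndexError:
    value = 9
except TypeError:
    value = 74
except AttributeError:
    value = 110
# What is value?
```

Step-by-step execution trace:
1. `val = (42).upper()` raises AttributeError.
2. `except IndexError` does not match AttributeError; skipped.
3. `except TypeError` does not match AttributeError; skipped.
4. `except AttributeError` matches → value = 110.
Result: 110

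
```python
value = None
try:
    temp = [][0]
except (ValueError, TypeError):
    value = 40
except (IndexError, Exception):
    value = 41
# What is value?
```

Step-by-step execution trace:
1. `temp = [][0]` raises IndexError.
2. `except (ValueError, TypeError)` does not match IndexError; skipped.
3. `except (IndexError, Exception)` matches (IndexError is in the tuple) → value = 41.
Result: 41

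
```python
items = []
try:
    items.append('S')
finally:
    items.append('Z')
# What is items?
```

Step-by-step execution trace:
1. try: `items.append('S')` → items = ['S'].
2. The try body completes without raising.
3. finally always runs: `items.append('Z')` → items = ['S', 'Z'].
Result: ['S', 'Z']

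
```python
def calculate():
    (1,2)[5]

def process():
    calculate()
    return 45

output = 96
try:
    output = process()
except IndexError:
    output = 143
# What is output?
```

Step-by-step execution trace:
1. output starts at 96.
2. try: `process()` calls `calculate()`.
3. `calculate()` evaluates `(1,2)[5]`, which raises IndexError; it propagates through process (uncaught).
4. `return 45` in process is not reached; the assignment to output does not complete.
5. `except IndexError` matches → output = 143.
Result: 143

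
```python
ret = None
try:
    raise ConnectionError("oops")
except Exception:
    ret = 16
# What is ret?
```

Step-by-step execution trace:
1. `raise ConnectionError(...)` raises ConnectionError.
2. `except Exception` matches (ConnectionError is a subclass of Exception) → ret = 16.
Result: 16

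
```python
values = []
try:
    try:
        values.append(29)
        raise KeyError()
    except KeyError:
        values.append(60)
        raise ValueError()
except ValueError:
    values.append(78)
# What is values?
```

Step-by-step execution trace:
1. Inner try: `values.append(29)` → values = [29].
2. `raise KeyError()` raises KeyError.
3. Inner `except KeyError` matches → `values.append(60)` → values = [29, 60].
4. `raise ValueError()` raises ValueError; propagates to outer try.
5. Outer `except ValueError` matches → `values.append(78)` → values = [29, 60, 78].
Result: [29, 60, 78]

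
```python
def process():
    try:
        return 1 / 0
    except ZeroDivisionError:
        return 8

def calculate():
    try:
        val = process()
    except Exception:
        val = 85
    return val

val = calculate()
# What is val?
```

Step-by-step execution trace:
1. `calculate()` calls `process()`.
2. In process: `1 / 0` raises ZeroDivisionError; `except ZeroDivisionError` catches it → returns 8.
3. In calculate: `val = process()` → val = 8. No exception reaches calculate.
4. `except Exception` is skipped; calculate returns 8.
5. val = 8.
Result: 8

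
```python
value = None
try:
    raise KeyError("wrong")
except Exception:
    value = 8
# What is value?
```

Step-by-step execution trace:
1. `raise KeyError(...)` raises KeyError.
2. `except Exception` matches (KeyError is a subclass of Exception) → value = 8.
Result: 8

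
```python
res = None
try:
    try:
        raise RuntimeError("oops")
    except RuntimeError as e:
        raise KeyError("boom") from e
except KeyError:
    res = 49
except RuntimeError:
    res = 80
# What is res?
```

Step-by-step execution trace:
1. Inner try raises RuntimeError; inner `except RuntimeError as e` catches it.
2. `raise KeyError(...) from e` raises KeyError (RuntimeError is attached as __cause__, but only KeyError is active).
3. Outer `except KeyError` matches → res = 49.
4. `except RuntimeError` is not reached.
Result: 49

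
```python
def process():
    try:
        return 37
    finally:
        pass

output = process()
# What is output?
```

Step-by-step execution trace:
1. `process()` enters try: `return 37` sets pending return value 37.
2. Before returning, `finally: pass` runs (no effect).
3. process() returns 37 → output = 37.
Result: 37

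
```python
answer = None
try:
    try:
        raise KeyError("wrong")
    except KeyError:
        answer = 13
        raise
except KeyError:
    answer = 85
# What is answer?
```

Step-by-step execution trace:
1. Inner try: `raise KeyError("wrong")` raises KeyError.
2. Inner `except KeyError` matches → answer = 13.
3. bare `raise` re-raises the same KeyError.
4. Outer `except KeyError` matches → answer = 85.
Result: 85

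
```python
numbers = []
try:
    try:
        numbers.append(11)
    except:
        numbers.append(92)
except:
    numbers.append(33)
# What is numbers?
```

Step-by-step execution trace:
1. Inner try: `numbers.append(11)` → numbers = [11]. No exception raised.
2. Inner `except` is skipped.
3. Inner try completes normally; outer `except` is skipped.
Result: [11]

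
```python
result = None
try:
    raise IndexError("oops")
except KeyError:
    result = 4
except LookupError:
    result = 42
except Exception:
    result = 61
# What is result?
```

Step-by-step execution trace:
1. `raise IndexError(...)` raises IndexError.
2. `except KeyError` does not match (IndexError is not a subclass of KeyError); skipped.
3. `except LookupError` matches (IndexError is a subclass of LookupError) → result = 42.
4. `except Exception` is not reached.
Result: 42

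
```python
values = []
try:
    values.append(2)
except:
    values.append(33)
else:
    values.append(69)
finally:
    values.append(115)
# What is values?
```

Step-by-step execution trace:
1. try: `values.append(2)` → values = [2]. No exception raised.
2. `except` is skipped.
3. `else` runs: `values.append(69)` → values = [2, 69].
4. `finally` always runs: `values.append(115)` → values = [2, 69, 115].
Result: [2, 69, 115]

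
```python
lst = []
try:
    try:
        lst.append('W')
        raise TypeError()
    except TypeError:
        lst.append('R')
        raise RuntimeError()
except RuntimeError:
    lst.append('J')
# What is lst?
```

Step-by-step execution trace:
1. Inner try: `lst.append('W')` → lst = ['W'].
2. `raise TypeError()` raises TypeError.
3. Inner `except TypeError` matches → `lst.append('R')` → lst = ['W', 'R'].
4. `raise RuntimeError()` raises RuntimeError; propagates to outer try.
5. Outer `except RuntimeError` matches → `lst.append('J')` → lst = ['W', 'R', 'J'].
Result: ['W', 'R', 'J']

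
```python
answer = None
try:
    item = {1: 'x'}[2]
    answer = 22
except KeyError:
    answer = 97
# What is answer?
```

Step-by-step execution trace:
1. `item = {1: 'x'}[2]` raises KeyError.
2. `answer = 22` is not reached.
3. `except KeyError` matches → answer = 97.
Result: 97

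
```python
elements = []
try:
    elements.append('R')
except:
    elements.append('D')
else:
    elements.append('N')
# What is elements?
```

Step-by-step execution trace:
1. try: `elements.append('R')` → elements = ['R']. No exception raised.
2. `except` is skipped.
3. `else` runs (try completed without exception): `elements.append('N')` → elements = ['R', 'N'].
Result: ['R', 'N']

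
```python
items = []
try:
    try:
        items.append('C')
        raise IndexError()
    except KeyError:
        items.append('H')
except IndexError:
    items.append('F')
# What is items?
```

Step-by-step execution trace:
1. Inner try: `items.append('C')` → items = ['C'].
2. `raise IndexError()` raises IndexError.
3. Inner `except KeyError` does not match IndexError; exception propagates to outer try.
4. Outer `except IndexError` matches → `items.append('F')` → items = ['C', 'F'].
Result: ['C', 'F']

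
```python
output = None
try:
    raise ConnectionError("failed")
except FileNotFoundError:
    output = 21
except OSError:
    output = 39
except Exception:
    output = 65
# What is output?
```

Step-by-step execution trace:
1. `raise ConnectionError(...)` raises ConnectionError.
2. `except FileNotFoundError` does not match (ConnectionError is not a subclass of FileNotFoundError); skipped.
3. `except OSError` matches (ConnectionError is a subclass of OSError) → output = 39.
4. `except Exception` is not reached.
Result: 39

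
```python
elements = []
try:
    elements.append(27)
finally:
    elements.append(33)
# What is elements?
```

Step-by-step execution trace:
1. try: `elements.append(27)` → elements = [27].
2. The try body completes without raising.
3. finally always runs: `elements.append(33)` → elements = [27, 33].
Result: [27, 33]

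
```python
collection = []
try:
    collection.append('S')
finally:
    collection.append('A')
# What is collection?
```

Step-by-step execution trace:
1. try: `collection.append('S')` → collection = ['S'].
2. The try body completes without raising.
3. finally always runs: `collection.append('A')` → collection = ['S', 'A'].
Result: ['S', 'A']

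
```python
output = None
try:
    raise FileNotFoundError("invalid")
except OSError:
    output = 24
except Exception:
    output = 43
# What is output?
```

Step-by-step execution trace:
1. `raise FileNotFoundError(...)` raises FileNotFoundError.
2. `except OSError` matches (FileNotFoundError is a subclass of OSError) → output = 24.
3. `except Exception` is not reached.
Result: 24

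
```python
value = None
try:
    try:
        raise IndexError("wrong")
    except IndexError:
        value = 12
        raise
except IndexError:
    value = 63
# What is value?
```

Step-by-step execution trace:
1. Inner try: `raise IndexError("wrong")` raises IndexError.
2. Inner `except IndexError` matches → value = 12.
3. bare `raise` re-raises the same IndexError.
4. Outer `except IndexError` matches → value = 63.
Result: 63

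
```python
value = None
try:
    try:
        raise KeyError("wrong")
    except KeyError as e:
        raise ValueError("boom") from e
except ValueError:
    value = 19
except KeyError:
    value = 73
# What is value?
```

Step-by-step execution trace:
1. Inner try raises KeyError; inner `except KeyError as e` catches it.
2. `raise ValueError(...) from e` raises ValueError (KeyError is attached as __cause__, but only ValueError is active).
3. Outer `except ValueError` matches → value = 19.
4. `except KeyError` is not reached.
Result: 19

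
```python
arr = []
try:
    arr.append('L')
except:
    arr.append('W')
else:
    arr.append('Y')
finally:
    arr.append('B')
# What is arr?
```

Step-by-step execution trace:
1. try: `arr.append('L')` → arr = ['L']. No exception raised.
2. `except` is skipped.
3. `else` runs: `arr.append('Y')` → arr = ['L', 'Y'].
4. `finally` always runs: `arr.append('B')` → arr = ['L', 'Y', 'B'].
Result: ['L', 'Y', 'B']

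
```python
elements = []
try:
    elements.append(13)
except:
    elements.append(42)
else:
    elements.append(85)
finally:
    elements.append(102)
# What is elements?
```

Step-by-step execution trace:
1. try: `elements.append(13)` → elements = [13]. No exception raised.
2. `except` is skipped.
3. `else` runs: `elements.append(85)` → elements = [13, 85].
4. `finally` always runs: `elements.append(102)` → elements = [13, 85, 102].
Result: [13, 85, 102]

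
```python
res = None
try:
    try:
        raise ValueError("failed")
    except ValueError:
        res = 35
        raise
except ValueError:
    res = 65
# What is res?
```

Step-by-step execution trace:
1. Inner try: `raise ValueError("failed")` raises ValueError.
2. Inner `except ValueError` matches → res = 35.
3. bare `raise` re-raises the same ValueError.
4. Outer `except ValueError` matches → res = 65.
Result: 65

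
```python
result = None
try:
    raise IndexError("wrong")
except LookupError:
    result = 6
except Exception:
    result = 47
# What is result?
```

Step-by-step execution trace:
1. `raise IndexError(...)` raises IndexError.
2. `except LookupError` matches (IndexError is a subclass of LookupError) → result = 6.
3. `except Exception` is not reached.
Result: 6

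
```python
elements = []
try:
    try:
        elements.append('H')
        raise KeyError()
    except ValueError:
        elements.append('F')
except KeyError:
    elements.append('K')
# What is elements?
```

Step-by-step execution trace:
1. Inner try: `elements.append('H')` → elements = ['H'].
2. `raise KeyError()` raises KeyError.
3. Inner `except ValueError` does not match KeyError; exception propagates to outer try.
4. Outer `except KeyError` matches → `elements.append('K')` → elements = ['H', 'K'].
Result: ['H', 'K']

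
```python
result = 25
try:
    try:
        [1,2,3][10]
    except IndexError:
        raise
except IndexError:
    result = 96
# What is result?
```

Step-by-step execution trace:
1. Inner try: `[1,2,3][10]` raises IndexError.
2. Inner `except IndexError` matches; bare `raise` re-raises the same IndexError.
3. Outer `except IndexError` matches → result = 96.
Result: 96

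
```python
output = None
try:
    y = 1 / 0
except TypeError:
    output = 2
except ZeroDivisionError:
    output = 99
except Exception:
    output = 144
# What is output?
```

Step-by-step execution trace:
1. `y = 1 / 0` raises ZeroDivisionError.
2. `except TypeError` does not match ZeroDivisionError; skipped.
3. `except ZeroDivisionError` matches → output = 99.
4. Remaining except clauses are skipped.
Result: 99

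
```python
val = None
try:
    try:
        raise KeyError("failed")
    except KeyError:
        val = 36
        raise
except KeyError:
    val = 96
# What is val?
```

Step-by-step execution trace:
1. Inner try: `raise KeyError("failed")` raises KeyError.
2. Inner `except KeyError` matches → val = 36.
3. bare `raise` re-raises the same KeyError.
4. Outer `except KeyError` matches → val = 96.
Result: 96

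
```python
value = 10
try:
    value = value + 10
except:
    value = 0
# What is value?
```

Step-by-step execution trace:
1. value starts at 10.
2. try: `value = value + 10` → value = 20. No exception raised.
3. `except` is skipped.
Result: 20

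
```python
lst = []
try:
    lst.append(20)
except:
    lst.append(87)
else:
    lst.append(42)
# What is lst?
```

Step-by-step execution trace:
1. try: `lst.append(20)` → lst = [20]. No exception raised.
2. `except` is skipped.
3. `else` runs (try completed without exception): `lst.append(42)` → lst = [20, 42].
Result: [20, 42]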